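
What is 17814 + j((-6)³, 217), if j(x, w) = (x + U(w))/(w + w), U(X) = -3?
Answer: 7731057/434 ≈ 17814.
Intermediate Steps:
j(x, w) = (-3 + x)/(2*w) (j(x, w) = (x - 3)/(w + w) = (-3 + x)/((2*w)) = (-3 + x)*(1/(2*w)) = (-3 + x)/(2*w))
17814 + j((-6)³, 217) = 17814 + (½)*(-3 + (-6)³)/217 = 17814 + (½)*(1/217)*(-3 - 216) = 17814 + (½)*(1/217)*(-219) = 17814 - 219/434 = 7731057/434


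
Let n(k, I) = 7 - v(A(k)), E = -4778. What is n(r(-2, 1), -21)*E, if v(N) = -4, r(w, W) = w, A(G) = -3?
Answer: -52558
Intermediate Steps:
n(k, I) = 11 (n(k, I) = 7 - 1*(-4) = 7 + 4 = 11)
n(r(-2, 1), -21)*E = 11*(-4778) = -52558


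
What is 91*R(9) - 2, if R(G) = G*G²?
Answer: 66337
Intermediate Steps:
R(G) = G³
91*R(9) - 2 = 91*9³ - 2 = 91*729 - 2 = 66339 - 2 = 66337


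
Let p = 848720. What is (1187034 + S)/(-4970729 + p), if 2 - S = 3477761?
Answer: 254525/458001 ≈ 0.55573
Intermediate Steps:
S = -3477759 (S = 2 - 1*3477761 = 2 - 3477761 = -3477759)
(1187034 + S)/(-4970729 + p) = (1187034 - 3477759)/(-4970729 + 848720) = -2290725/(-4122009) = -2290725*(-1/4122009) = 254525/458001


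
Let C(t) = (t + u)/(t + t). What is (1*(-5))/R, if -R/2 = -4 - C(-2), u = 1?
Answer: -10/17 ≈ -0.58823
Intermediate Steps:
C(t) = (1 + t)/(2*t) (C(t) = (t + 1)/(t + t) = (1 + t)/((2*t)) = (1 + t)*(1/(2*t)) = (1 + t)/(2*t))
R = 17/2 (R = -2*(-4 - (1 - 2)/(2*(-2))) = -2*(-4 - (-1)*(-1)/(2*2)) = -2*(-4 - 1*¼) = -2*(-4 - ¼) = -2*(-17/4) = 17/2 ≈ 8.5000)
(1*(-5))/R = (1*(-5))/(17/2) = -5*2/17 = -10/17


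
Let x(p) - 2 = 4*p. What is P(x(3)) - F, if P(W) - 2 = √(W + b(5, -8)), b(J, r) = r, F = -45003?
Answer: 45005 + √6 ≈ 45007.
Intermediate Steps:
x(p) = 2 + 4*p
P(W) = 2 + √(-8 + W) (P(W) = 2 + √(W - 8) = 2 + √(-8 + W))
P(x(3)) - F = (2 + √(-8 + (2 + 4*3))) - 1*(-45003) = (2 + √(-8 + (2 + 12))) + 45003 = (2 + √(-8 + 14)) + 45003 = (2 + √6) + 45003 = 45005 + √6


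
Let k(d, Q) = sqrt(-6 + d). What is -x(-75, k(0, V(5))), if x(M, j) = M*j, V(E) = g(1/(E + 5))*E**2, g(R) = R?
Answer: 75*I*sqrt(6) ≈ 183.71*I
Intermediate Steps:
V(E) = E**2/(5 + E) (V(E) = E**2/(E + 5) = E**2/(5 + E))
-x(-75, k(0, V(5))) = -(-75)*sqrt(-6 + 0) = -(-75)*sqrt(-6) = -(-75)*I*sqrt(6) = 75*I*sqrt(6)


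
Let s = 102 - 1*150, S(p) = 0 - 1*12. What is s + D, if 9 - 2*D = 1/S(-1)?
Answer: -1043/24 ≈ -43.458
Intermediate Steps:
S(p) = -12 (S(p) = 0 - 12 = -12)
s = -48 (s = 102 - 150 = -48)
D = 109/24 (D = 9/2 - ½/(-12) = 9/2 - ½*(-1/12) = 9/2 + 1/24 = 109/24 ≈ 4.5417)
s + D = -48 + 109/24 = -1043/24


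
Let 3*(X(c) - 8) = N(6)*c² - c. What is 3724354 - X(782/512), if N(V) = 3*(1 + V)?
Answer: 732233107963/196608 ≈ 3.7243e+6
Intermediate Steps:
N(V) = 3 + 3*V
X(c) = 8 + 7*c² - c/3 (X(c) = 8 + ((3 + 3*6)*c² - c)/3 = 8 + ((3 + 18)*c² - c)/3 = 8 + (21*c² - c)/3 = 8 + (-c + 21*c²)/3 = 8 + (7*c² - c/3) = 8 + 7*c² - c/3)
3724354 - X(782/512) = 3724354 - (8 + 7*(782/512)² - 782/(3*512)) = 3724354 - (8 + 7*(782*(1/512))² - 782/(3*512)) = 3724354 - (8 + 7*(391/256)² - ⅓*391/256) = 3724354 - (8 + 7*(152881/65536) - 391/768) = 3724354 - (8 + 1070167/65536 - 391/768) = 3724354 - 1*4683269/196608 = 3724354 - 4683269/196608 = 732233107963/196608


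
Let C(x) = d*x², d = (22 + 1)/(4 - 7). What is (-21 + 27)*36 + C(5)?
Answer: 73/3 ≈ 24.333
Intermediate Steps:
d = -23/3 (d = 23/(-3) = 23*(-⅓) = -23/3 ≈ -7.6667)
C(x) = -23*x²/3
(-21 + 27)*36 + C(5) = (-21 + 27)*36 - 23/3*5² = 6*36 - 23/3*25 = 216 - 575/3 = 73/3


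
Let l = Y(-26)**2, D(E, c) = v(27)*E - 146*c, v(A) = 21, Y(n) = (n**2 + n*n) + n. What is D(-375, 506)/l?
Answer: -81751/1758276 ≈ -0.046495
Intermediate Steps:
Y(n) = n + 2*n**2 (Y(n) = (n**2 + n**2) + n = 2*n**2 + n = n + 2*n**2)
D(E, c) = -146*c + 21*E (D(E, c) = 21*E - 146*c = -146*c + 21*E)
l = 1758276 (l = (-26*(1 + 2*(-26)))**2 = (-26*(1 - 52))**2 = (-26*(-51))**2 = 1326**2 = 1758276)
D(-375, 506)/l = (-146*506 + 21*(-375))/1758276 = (-73876 - 7875)*(1/1758276) = -81751*1/1758276 = -81751/1758276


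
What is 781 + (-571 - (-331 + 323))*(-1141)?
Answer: 643164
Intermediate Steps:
781 + (-571 - (-331 + 323))*(-1141) = 781 + (-571 - 1*(-8))*(-1141) = 781 + (-571 + 8)*(-1141) = 781 - 563*(-1141) = 781 + 642383 = 643164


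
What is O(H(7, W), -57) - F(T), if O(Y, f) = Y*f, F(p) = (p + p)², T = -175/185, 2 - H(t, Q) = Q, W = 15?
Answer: 1009529/1369 ≈ 737.42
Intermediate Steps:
H(t, Q) = 2 - Q
T = -35/37 (T = -175*1/185 = -35/37 ≈ -0.94595)
F(p) = 4*p² (F(p) = (2*p)² = 4*p²)
O(H(7, W), -57) - F(T) = (2 - 1*15)*(-57) - 4*(-35/37)² = (2 - 15)*(-57) - 4*1225/1369 = -13*(-57) - 1*4900/1369 = 741 - 4900/1369 = 1009529/1369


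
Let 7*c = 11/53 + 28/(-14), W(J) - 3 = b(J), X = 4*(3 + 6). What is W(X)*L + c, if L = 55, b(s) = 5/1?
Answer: 163145/371 ≈ 439.74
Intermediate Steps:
X = 36 (X = 4*9 = 36)
b(s) = 5 (b(s) = 5*1 = 5)
W(J) = 8 (W(J) = 3 + 5 = 8)
c = -95/371 (c = (11/53 + 28/(-14))/7 = (11*(1/53) + 28*(-1/14))/7 = (11/53 - 2)/7 = (⅐)*(-95/53) = -95/371 ≈ -0.25606)
W(X)*L + c = 8*55 - 95/371 = 440 - 95/371 = 163145/371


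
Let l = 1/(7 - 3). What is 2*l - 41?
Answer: -81/2 ≈ -40.500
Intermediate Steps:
l = 1/4 ≈ 0.25000
2*l - 41 = 2*(1/4) - 41 = 1/2 - 41 = -81/2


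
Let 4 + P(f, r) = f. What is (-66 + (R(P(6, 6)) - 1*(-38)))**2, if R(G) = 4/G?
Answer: 676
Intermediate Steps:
P(f, r) = -4 + f
(-66 + (R(P(6, 6)) - 1*(-38)))**2 = (-66 + (4/(-4 + 6) - 1*(-38)))**2 = (-66 + (4/2 + 38))**2 = (-66 + (4*(1/2) + 38))**2 = (-66 + (2 + 38))**2 = (-66 + 40)**2 = (-26)**2 = 676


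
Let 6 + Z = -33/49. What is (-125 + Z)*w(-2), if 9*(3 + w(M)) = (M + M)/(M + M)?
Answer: 167752/441 ≈ 380.39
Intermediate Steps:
Z = -327/49 (Z = -6 - 33/49 = -327/49 ≈ -6.6735)
w(M) = -26/9 (w(M) = -3 + ((M + M)/(M + M))/9 = -3 + ((2*M)/((2*M)))/9 = -3 + ((2*M)*(1/(2*M)))/9 = -3 + (⅑)*1 = -3 + ⅑ = -26/9)
(-125 + Z)*w(-2) = (-125 - 327/49)*(-26/9) = -6452/49*(-26/9) = 167752/441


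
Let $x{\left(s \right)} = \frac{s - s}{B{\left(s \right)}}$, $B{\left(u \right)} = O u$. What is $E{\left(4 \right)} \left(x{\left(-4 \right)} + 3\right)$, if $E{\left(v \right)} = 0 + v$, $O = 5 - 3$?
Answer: $12$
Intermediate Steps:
$O = 2$
$B{\left(u \right)} = 2 u$
$E{\left(v \right)} = v$
$x{\left(s \right)} = 0$ ($x{\left(s \right)} = \frac{s - s}{2 s} = 0 \frac{1}{2 s} = 0$)
$E{\left(4 \right)} \left(x{\left(-4 \right)} + 3\right) = 4 \left(0 + 3\right) = 4 \cdot 3 = 12$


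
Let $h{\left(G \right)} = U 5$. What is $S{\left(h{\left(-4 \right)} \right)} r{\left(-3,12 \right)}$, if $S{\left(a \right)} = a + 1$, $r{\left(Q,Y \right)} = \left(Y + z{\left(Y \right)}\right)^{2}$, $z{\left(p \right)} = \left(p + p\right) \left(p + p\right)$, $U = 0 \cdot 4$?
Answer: $345744$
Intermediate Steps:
$U = 0$
$z{\left(p \right)} = 4 p^{2}$ ($z{\left(p \right)} = 2 p 2 p = 4 p^{2}$)
$h{\left(G \right)} = 0$ ($h{\left(G \right)} = 0 \cdot 5 = 0$)
$r{\left(Q,Y \right)} = \left(Y + 4 Y^{2}\right)^{2}$
$S{\left(a \right)} = 1 + a$
$S{\left(h{\left(-4 \right)} \right)} r{\left(-3,12 \right)} = \left(1 + 0\right) 12^{2} \left(1 + 4 \cdot 12\right)^{2} = 1 \cdot 144 \left(1 + 48\right)^{2} = 1 \cdot 144 \cdot 49^{2} = 1 \cdot 144 \cdot 2401 = 1 \cdot 345744 = 345744$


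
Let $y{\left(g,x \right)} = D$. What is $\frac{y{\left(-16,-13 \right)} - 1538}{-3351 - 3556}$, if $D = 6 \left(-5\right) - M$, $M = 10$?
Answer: $\frac{1578}{6907} \approx 0.22846$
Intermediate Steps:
$D = -40$ ($D = 6 \left(-5\right) - 10 = -30 - 10 = -40$)
$y{\left(g,x \right)} = -40$
$\frac{y{\left(-16,-13 \right)} - 1538}{-3351 - 3556} = \frac{-40 - 1538}{-3351 - 3556} = - \frac{1578}{-6907} = \left(-1578\right) \left(- \frac{1}{6907}\right) = \frac{1578}{6907}$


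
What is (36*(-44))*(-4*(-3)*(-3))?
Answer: 57024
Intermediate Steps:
(36*(-44))*(-4*(-3)*(-3)) = -19008*(-3) = -1584*(-36) = 57024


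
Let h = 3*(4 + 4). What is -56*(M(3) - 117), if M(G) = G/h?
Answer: 6545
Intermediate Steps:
h = 24 (h = 3*8 = 24)
M(G) = G/24
-56*(M(3) - 117) = -56*((1/24)*3 - 117) = -56*(⅛ - 117) = -56*(-935/8) = 6545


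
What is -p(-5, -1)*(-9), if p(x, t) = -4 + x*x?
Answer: 189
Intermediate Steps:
p(x, t) = -4 + x²
-p(-5, -1)*(-9) = -(-4 + (-5)²)*(-9) = -(-4 + 25)*(-9) = -1*21*(-9) = -21*(-9) = 189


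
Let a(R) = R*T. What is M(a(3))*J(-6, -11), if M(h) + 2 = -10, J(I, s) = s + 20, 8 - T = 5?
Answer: -108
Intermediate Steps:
T = 3 (T = 8 - 1*5 = 8 - 5 = 3)
a(R) = 3*R (a(R) = R*3 = 3*R)
J(I, s) = 20 + s
M(h) = -12 (M(h) = -2 - 10 = -12)
M(a(3))*J(-6, -11) = -12*(20 - 11) = -12*9 = -108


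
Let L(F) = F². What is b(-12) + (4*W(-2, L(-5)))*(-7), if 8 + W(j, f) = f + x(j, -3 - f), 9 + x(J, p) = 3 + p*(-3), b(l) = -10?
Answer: -2670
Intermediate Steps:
x(J, p) = -6 - 3*p (x(J, p) = -9 + (3 + p*(-3)) = -9 + (3 - 3*p) = -6 - 3*p)
W(j, f) = -5 + 4*f (W(j, f) = -8 + (f + (-6 - 3*(-3 - f))) = -8 + (f + (-6 + (9 + 3*f))) = -8 + (f + (3 + 3*f)) = -8 + (3 + 4*f) = -5 + 4*f)
b(-12) + (4*W(-2, L(-5)))*(-7) = -10 + (4*(-5 + 4*(-5)²))*(-7) = -10 + (4*(-5 + 4*25))*(-7) = -10 + (4*(-5 + 100))*(-7) = -10 + (4*95)*(-7) = -10 + 380*(-7) = -10 - 2660 = -2670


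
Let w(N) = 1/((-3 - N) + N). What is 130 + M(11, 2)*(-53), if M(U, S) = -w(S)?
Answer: 337/3 ≈ 112.33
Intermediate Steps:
w(N) = -⅓ (w(N) = 1/(-3) = -⅓)
M(U, S) = ⅓ (M(U, S) = -1*(-⅓) = ⅓)
130 + M(11, 2)*(-53) = 130 + (⅓)*(-53) = 130 - 53/3 = 337/3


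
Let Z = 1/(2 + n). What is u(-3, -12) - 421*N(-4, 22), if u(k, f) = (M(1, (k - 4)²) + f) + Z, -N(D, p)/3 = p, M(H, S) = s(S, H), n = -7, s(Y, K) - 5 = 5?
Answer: 138919/5 ≈ 27784.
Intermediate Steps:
s(Y, K) = 10 (s(Y, K) = 5 + 5 = 10)
M(H, S) = 10
N(D, p) = -3*p
Z = -⅕ (Z = 1/(2 - 7) = 1/(-5) = -⅕ ≈ -0.20000)
u(k, f) = 49/5 + f (u(k, f) = (10 + f) - ⅕ = 49/5 + f)
u(-3, -12) - 421*N(-4, 22) = (49/5 - 12) - (-1263)*22 = -11/5 - 421*(-66) = -11/5 + 27786 = 138919/5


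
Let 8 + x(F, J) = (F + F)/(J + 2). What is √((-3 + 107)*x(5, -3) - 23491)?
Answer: I*√25363 ≈ 159.26*I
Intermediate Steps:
x(F, J) = -8 + 2*F/(2 + J) (x(F, J) = -8 + (F + F)/(J + 2) = -8 + (2*F)/(2 + J) = -8 + 2*F/(2 + J))
√((-3 + 107)*x(5, -3) - 23491) = √((-3 + 107)*(2*(-8 + 5 - 4*(-3))/(2 - 3)) - 23491) = √(104*(2*(-8 + 5 + 12)/(-1)) - 23491) = √(104*(2*(-1)*9) - 23491) = √(104*(-18) - 23491) = √(-1872 - 23491) = √(-25363) = I*√25363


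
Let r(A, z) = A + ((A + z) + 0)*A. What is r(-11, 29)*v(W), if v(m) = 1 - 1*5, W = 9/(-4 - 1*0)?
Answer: 836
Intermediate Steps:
W = -9/4 (W = 9/(-4 + 0) = 9/(-4) = 9*(-¼) = -9/4 ≈ -2.2500)
r(A, z) = A + A*(A + z) (r(A, z) = A + (A + z)*A = A + A*(A + z))
v(m) = -4 (v(m) = 1 - 5 = -4)
r(-11, 29)*v(W) = -11*(1 - 11 + 29)*(-4) = -11*19*(-4) = -209*(-4) = 836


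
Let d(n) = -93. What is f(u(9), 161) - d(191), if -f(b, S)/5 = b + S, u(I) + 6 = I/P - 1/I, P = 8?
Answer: -49469/72 ≈ -687.07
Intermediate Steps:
u(I) = -6 - 1/I + I/8 (u(I) = -6 + (I/8 - 1/I) = -6 + (-1/I + I/8) = -6 - 1/I + I/8)
f(b, S) = -5*S - 5*b (f(b, S) = -5*(b + S) = -5*(S + b) = -5*S - 5*b)
f(u(9), 161) - d(191) = (-5*161 - 5*(-6 - 1/9 + (1/8)*9)) - 1*(-93) = (-805 - 5*(-6 - 1*1/9 + 9/8)) + 93 = (-805 - 5*(-6 - 1/9 + 9/8)) + 93 = (-805 - 5*(-359/72)) + 93 = (-805 + 1795/72) + 93 = -56165/72 + 93 = -49469/72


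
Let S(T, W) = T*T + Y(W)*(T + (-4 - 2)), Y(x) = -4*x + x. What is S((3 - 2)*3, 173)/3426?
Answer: 261/571 ≈ 0.45709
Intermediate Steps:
Y(x) = -3*x
S(T, W) = T² - 3*W*(-6 + T) (S(T, W) = T*T + (-3*W)*(T + (-4 - 2)) = T² + (-3*W)*(T - 6) = T² + (-3*W)*(-6 + T) = T² - 3*W*(-6 + T))
S((3 - 2)*3, 173)/3426 = (((3 - 2)*3)² + 18*173 - 3*(3 - 2)*3*173)/3426 = ((1*3)² + 3114 - 3*1*3*173)*(1/3426) = (3² + 3114 - 3*3*173)*(1/3426) = (9 + 3114 - 1557)*(1/3426) = 1566*(1/3426) = 261/571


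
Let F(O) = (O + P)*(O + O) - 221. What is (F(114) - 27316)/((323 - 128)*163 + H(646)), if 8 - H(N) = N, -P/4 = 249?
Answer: -228633/31147 ≈ -7.3404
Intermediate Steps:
P = -996 (P = -4*249 = -996)
H(N) = 8 - N
F(O) = -221 + 2*O*(-996 + O) (F(O) = (O - 996)*(O + O) - 221 = (-996 + O)*(2*O) - 221 = 2*O*(-996 + O) - 221 = -221 + 2*O*(-996 + O))
(F(114) - 27316)/((323 - 128)*163 + H(646)) = ((-221 - 1992*114 + 2*114**2) - 27316)/((323 - 128)*163 + (8 - 1*646)) = ((-221 - 227088 + 2*12996) - 27316)/(195*163 + (8 - 646)) = ((-221 - 227088 + 25992) - 27316)/(31785 - 638) = (-201317 - 27316)/31147 = -228633*1/31147 = -228633/31147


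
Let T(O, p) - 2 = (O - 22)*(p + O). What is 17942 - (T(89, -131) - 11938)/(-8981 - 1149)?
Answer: 18173771/1013 ≈ 17941.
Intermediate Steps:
T(O, p) = 2 + (-22 + O)*(O + p) (T(O, p) = 2 + (O - 22)*(p + O) = 2 + (-22 + O)*(O + p))
17942 - (T(89, -131) - 11938)/(-8981 - 1149) = 17942 - ((2 + 89² - 22*89 - 22*(-131) + 89*(-131)) - 11938)/(-8981 - 1149) = 17942 - ((2 + 7921 - 1958 + 2882 - 11659) - 11938)/(-10130) = 17942 - (-2812 - 11938)*(-1)/10130 = 17942 - (-14750)*(-1)/10130 = 17942 - 1*1475/1013 = 17942 - 1475/1013 = 18173771/1013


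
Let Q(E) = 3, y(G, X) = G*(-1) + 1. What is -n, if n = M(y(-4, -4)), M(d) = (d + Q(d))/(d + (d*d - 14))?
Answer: -½ ≈ -0.50000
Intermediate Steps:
y(G, X) = 1 - G (y(G, X) = -G + 1 = 1 - G)
M(d) = (3 + d)/(-14 + d + d²) (M(d) = (d + 3)/(d + (d*d - 14)) = (3 + d)/(d + (d² - 14)) = (3 + d)/(d + (-14 + d²)) = (3 + d)/(-14 + d + d²))
n = ½ (n = (3 + (1 - 1*(-4)))/(-14 + (1 - 1*(-4)) + (1 - 1*(-4))²) = (3 + (1 + 4))/(-14 + (1 + 4) + (1 + 4)²) = (3 + 5)/(-14 + 5 + 5²) = 8/(-14 + 5 + 25) = 8/16 = (1/16)*8 = ½ ≈ 0.50000)
-n = -1*½ = -½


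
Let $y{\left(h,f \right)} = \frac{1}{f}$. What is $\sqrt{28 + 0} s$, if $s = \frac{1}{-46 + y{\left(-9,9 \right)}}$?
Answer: $- \frac{18 \sqrt{7}}{413} \approx -0.11531$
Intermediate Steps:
$s = - \frac{9}{413}$ ($s = \frac{1}{-46 + \frac{1}{9}} = \frac{1}{- \frac{413}{9}} = - \frac{9}{413} \approx -0.021792$)
$\sqrt{28 + 0} s = \sqrt{28 + 0} \left(- \frac{9}{413}\right) = \sqrt{28} \left(- \frac{9}{413}\right) = 2 \sqrt{7} \left(- \frac{9}{413}\right) = - \frac{18 \sqrt{7}}{413}$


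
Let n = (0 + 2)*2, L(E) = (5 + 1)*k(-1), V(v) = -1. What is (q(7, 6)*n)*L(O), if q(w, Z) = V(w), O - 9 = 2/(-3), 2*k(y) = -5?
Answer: 60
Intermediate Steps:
k(y) = -5/2 (k(y) = (½)*(-5) = -5/2)
O = 25/3 (O = 9 + 2/(-3) = 9 + 2*(-⅓) = 9 - ⅔ = 25/3 ≈ 8.3333)
q(w, Z) = -1
L(E) = -15 (L(E) = (5 + 1)*(-5/2) = 6*(-5/2) = -15)
n = 4 (n = 2*2 = 4)
(q(7, 6)*n)*L(O) = -1*4*(-15) = -4*(-15) = 60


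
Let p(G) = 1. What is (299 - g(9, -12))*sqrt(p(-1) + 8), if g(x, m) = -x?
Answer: 924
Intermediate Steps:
(299 - g(9, -12))*sqrt(p(-1) + 8) = (299 - (-1)*9)*sqrt(1 + 8) = (299 - 1*(-9))*sqrt(9) = (299 + 9)*3 = 308*3 = 924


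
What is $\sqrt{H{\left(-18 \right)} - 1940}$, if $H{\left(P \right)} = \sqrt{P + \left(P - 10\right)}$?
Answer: $\sqrt{-1940 + i \sqrt{46}} \approx 0.07699 + 44.045 i$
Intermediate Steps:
$H{\left(P \right)} = \sqrt{-10 + 2 P}$ ($H{\left(P \right)} = \sqrt{P + \left(-10 + P\right)} = \sqrt{-10 + 2 P}$)
$\sqrt{H{\left(-18 \right)} - 1940} = \sqrt{\sqrt{-10 + 2 \left(-18\right)} - 1940} = \sqrt{\sqrt{-10 - 36} - 1940} = \sqrt{\sqrt{-46} - 1940} = \sqrt{i \sqrt{46} - 1940} = \sqrt{-1940 + i \sqrt{46}}$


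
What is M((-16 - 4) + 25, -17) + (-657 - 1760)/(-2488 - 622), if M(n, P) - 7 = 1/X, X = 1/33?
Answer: 126817/3110 ≈ 40.777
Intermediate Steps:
X = 1/33 ≈ 0.030303
M(n, P) = 40 (M(n, P) = 7 + 1/(1/33) = 7 + 33 = 40)
M((-16 - 4) + 25, -17) + (-657 - 1760)/(-2488 - 622) = 40 + (-657 - 1760)/(-2488 - 622) = 40 - 2417/(-3110) = 40 - 2417*(-1/3110) = 40 + 2417/3110 = 126817/3110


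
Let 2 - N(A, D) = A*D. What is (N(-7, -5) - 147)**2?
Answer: 32400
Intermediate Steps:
N(A, D) = 2 - A*D
(N(-7, -5) - 147)**2 = ((2 - 1*(-7)*(-5)) - 147)**2 = ((2 - 35) - 147)**2 = (-33 - 147)**2 = (-180)**2 = 32400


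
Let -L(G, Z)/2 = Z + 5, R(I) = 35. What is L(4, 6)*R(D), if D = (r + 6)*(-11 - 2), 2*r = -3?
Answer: -770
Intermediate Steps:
r = -3/2 (r = (1/2)*(-3) = -3/2 ≈ -1.5000)
D = -117/2 (D = (-3/2 + 6)*(-11 - 2) = (9/2)*(-13) = -117/2 ≈ -58.500)
L(G, Z) = -10 - 2*Z (L(G, Z) = -2*(Z + 5) = -2*(5 + Z) = -10 - 2*Z)
L(4, 6)*R(D) = (-10 - 2*6)*35 = (-10 - 12)*35 = -22*35 = -770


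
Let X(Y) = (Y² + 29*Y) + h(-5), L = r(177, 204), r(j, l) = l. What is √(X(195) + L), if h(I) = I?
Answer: √43879 ≈ 209.47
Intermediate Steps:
L = 204
X(Y) = -5 + Y² + 29*Y (X(Y) = (Y² + 29*Y) - 5 = -5 + Y² + 29*Y)
√(X(195) + L) = √((-5 + 195² + 29*195) + 204) = √((-5 + 38025 + 5655) + 204) = √(43675 + 204) = √43879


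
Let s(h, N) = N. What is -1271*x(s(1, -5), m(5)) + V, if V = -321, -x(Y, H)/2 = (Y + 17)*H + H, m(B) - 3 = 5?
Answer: 264047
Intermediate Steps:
m(B) = 8 (m(B) = 3 + 5 = 8)
x(Y, H) = -2*H - 2*H*(17 + Y) (x(Y, H) = -2*((Y + 17)*H + H) = -2*((17 + Y)*H + H) = -2*(H*(17 + Y) + H) = -2*(H + H*(17 + Y)) = -2*H - 2*H*(17 + Y))
-1271*x(s(1, -5), m(5)) + V = -(-2542)*8*(18 - 5) - 321 = -(-2542)*8*13 - 321 = -1271*(-208) - 321 = 264368 - 321 = 264047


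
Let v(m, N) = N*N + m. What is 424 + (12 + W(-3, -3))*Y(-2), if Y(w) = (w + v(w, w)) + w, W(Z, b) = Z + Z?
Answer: 412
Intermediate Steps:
W(Z, b) = 2*Z
v(m, N) = m + N² (v(m, N) = N² + m = m + N²)
Y(w) = w² + 3*w (Y(w) = (w + (w + w²)) + w = (w² + 2*w) + w = w² + 3*w)
424 + (12 + W(-3, -3))*Y(-2) = 424 + (12 + 2*(-3))*(-2*(3 - 2)) = 424 + (12 - 6)*(-2*1) = 424 + 6*(-2) = 424 - 12 = 412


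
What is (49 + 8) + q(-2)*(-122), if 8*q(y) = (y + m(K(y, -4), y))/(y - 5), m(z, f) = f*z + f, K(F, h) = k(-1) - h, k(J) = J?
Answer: 493/14 ≈ 35.214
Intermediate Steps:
K(F, h) = -1 - h
m(z, f) = f + f*z
q(y) = 5*y/(8*(-5 + y)) (q(y) = ((y + y*(1 + (-1 - 1*(-4))))/(y - 5))/8 = ((y + y*(1 + (-1 + 4)))/(-5 + y))/8 = ((y + y*(1 + 3))/(-5 + y))/8 = ((y + y*4)/(-5 + y))/8 = ((y + 4*y)/(-5 + y))/8 = ((5*y)/(-5 + y))/8 = (5*y/(-5 + y))/8 = 5*y/(8*(-5 + y)))
(49 + 8) + q(-2)*(-122) = (49 + 8) + ((5/8)*(-2)/(-5 - 2))*(-122) = 57 + ((5/8)*(-2)/(-7))*(-122) = 57 + ((5/8)*(-2)*(-⅐))*(-122) = 57 + (5/28)*(-122) = 57 - 305/14 = 493/14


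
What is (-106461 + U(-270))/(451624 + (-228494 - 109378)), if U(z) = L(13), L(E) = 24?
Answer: -106437/113752 ≈ -0.93569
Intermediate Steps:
U(z) = 24
(-106461 + U(-270))/(451624 + (-228494 - 109378)) = (-106461 + 24)/(451624 + (-228494 - 109378)) = -106437/(451624 - 337872) = -106437/113752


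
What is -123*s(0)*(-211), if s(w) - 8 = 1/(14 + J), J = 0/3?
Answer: 2932689/14 ≈ 2.0948e+5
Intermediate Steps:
J = 0 (J = 0*(1/3) = 0)
s(w) = 113/14 (s(w) = 8 + 1/(14 + 0) = 8 + 1/14 = 113/14)
-123*s(0)*(-211) = -123*113/14*(-211) = -13899/14*(-211) = 2932689/14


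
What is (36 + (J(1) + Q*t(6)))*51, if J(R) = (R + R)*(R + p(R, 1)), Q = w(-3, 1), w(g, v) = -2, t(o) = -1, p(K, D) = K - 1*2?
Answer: 1938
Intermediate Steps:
p(K, D) = -2 + K (p(K, D) = K - 2 = -2 + K)
Q = -2
J(R) = 2*R*(-2 + 2*R) (J(R) = (R + R)*(R + (-2 + R)) = (2*R)*(-2 + 2*R) = 2*R*(-2 + 2*R))
(36 + (J(1) + Q*t(6)))*51 = (36 + (4*1*(-1 + 1) - 2*(-1)))*51 = (36 + (4*1*0 + 2))*51 = (36 + (0 + 2))*51 = (36 + 2)*51 = 38*51 = 1938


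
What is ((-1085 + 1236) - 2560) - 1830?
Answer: -4239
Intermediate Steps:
((-1085 + 1236) - 2560) - 1830 = (151 - 2560) - 1830 = -2409 - 1830 = -4239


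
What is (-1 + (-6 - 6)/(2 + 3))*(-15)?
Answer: 51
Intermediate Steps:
(-1 + (-6 - 6)/(2 + 3))*(-15) = (-1 - 12/5)*(-15) = -17/5*(-15) = 51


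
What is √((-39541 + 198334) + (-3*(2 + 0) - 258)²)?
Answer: √228489 ≈ 478.01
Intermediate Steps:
√((-39541 + 198334) + (-3*(2 + 0) - 258)²) = √(158793 + (-3*2 - 258)²) = √(158793 + (-6 - 258)²) = √(158793 + (-264)²) = √(158793 + 69696) = √228489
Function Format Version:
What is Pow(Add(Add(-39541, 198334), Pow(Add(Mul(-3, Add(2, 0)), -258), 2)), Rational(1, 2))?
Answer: Pow(228489, Rational(1, 2)) ≈ 478.01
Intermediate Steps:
Pow(Add(Add(-39541, 198334), Pow(Add(Mul(-3, Add(2, 0)), -258), 2)), Rational(1, 2)) = Pow(Add(158793, Pow(Add(Mul(-3, 2), -258), 2)), Rational(1, 2)) = Pow(Add(158793, Pow(Add(-6, -258), 2)), Rational(1, 2)) = Pow(Add(158793, Pow(-264, 2)), Rational(1, 2)) = Pow(Add(158793, 69696), Rational(1, 2)) = Pow(228489, Rational(1, 2))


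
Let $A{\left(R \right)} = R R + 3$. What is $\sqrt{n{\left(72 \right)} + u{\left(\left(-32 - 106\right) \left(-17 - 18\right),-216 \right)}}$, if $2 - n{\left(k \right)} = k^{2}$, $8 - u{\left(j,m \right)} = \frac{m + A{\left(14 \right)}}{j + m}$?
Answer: $\frac{i \sqrt{110149186866}}{4614} \approx 71.931 i$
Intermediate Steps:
$A{\left(R \right)} = 3 + R^{2}$ ($A{\left(R \right)} = R^{2} + 3 = 3 + R^{2}$)
$u{\left(j,m \right)} = 8 - \frac{199 + m}{j + m}$ ($u{\left(j,m \right)} = 8 - \frac{m + \left(3 + 14^{2}\right)}{j + m} = 8 - \frac{m + \left(3 + 196\right)}{j + m} = 8 - \frac{m + 199}{j + m} = 8 - \frac{199 + m}{j + m}$)
$n{\left(k \right)} = 2 - k^{2}$
$\sqrt{n{\left(72 \right)} + u{\left(\left(-32 - 106\right) \left(-17 - 18\right),-216 \right)}} = \sqrt{\left(2 - 72^{2}\right) + \frac{-199 + 7 \left(-216\right) + 8 \left(-32 - 106\right) \left(-17 - 18\right)}{\left(-32 - 106\right) \left(-17 - 18\right) - 216}} = \sqrt{\left(2 - 5184\right) + \frac{-199 - 1512 + 8 \left(\left(-138\right) \left(-35\right)\right)}{\left(-138\right) \left(-35\right) - 216}} = \sqrt{\left(2 - 5184\right) + \frac{-199 - 1512 + 8 \cdot 4830}{4830 - 216}} = \sqrt{-5182 + \frac{-199 - 1512 + 38640}{4614}} = \sqrt{-5182 + \frac{1}{4614} \cdot 36929} = \sqrt{-5182 + \frac{36929}{4614}} = \sqrt{- \frac{23872819}{4614}} = \frac{i \sqrt{110149186866}}{4614}$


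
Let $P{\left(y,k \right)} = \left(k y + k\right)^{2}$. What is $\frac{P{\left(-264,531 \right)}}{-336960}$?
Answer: $- \frac{240777289}{4160} \approx -57879.0$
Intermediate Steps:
$P{\left(y,k \right)} = \left(k + k y\right)^{2}$
$\frac{P{\left(-264,531 \right)}}{-336960} = \frac{531^{2} \left(1 - 264\right)^{2}}{-336960} = 281961 \left(-263\right)^{2} \left(- \frac{1}{336960}\right) = 281961 \cdot 69169 \left(- \frac{1}{336960}\right) = 19502960409 \left(- \frac{1}{336960}\right) = - \frac{240777289}{4160}$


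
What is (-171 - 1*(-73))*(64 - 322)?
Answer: 25284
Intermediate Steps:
(-171 - 1*(-73))*(64 - 322) = (-171 + 73)*(-258) = -98*(-258) = 25284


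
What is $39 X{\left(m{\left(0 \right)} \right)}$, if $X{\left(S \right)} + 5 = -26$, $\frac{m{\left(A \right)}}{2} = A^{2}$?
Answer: $-1209$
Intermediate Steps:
$m{\left(A \right)} = 2 A^{2}$
$X{\left(S \right)} = -31$ ($X{\left(S \right)} = -5 - 26 = -31$)
$39 X{\left(m{\left(0 \right)} \right)} = 39 \left(-31\right) = -1209$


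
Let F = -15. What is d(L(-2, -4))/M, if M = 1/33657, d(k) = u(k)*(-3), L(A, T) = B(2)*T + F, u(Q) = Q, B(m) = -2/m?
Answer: 1110681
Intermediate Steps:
L(A, T) = -15 - T (L(A, T) = (-2/2)*T - 15 = (-2*½)*T - 15 = -T - 15 = -15 - T)
d(k) = -3*k (d(k) = k*(-3) = -3*k)
M = 1/33657 ≈ 2.9711e-5
d(L(-2, -4))/M = (-3*(-15 - 1*(-4)))/(1/33657) = -3*(-15 + 4)*33657 = -3*(-11)*33657 = 33*33657 = 1110681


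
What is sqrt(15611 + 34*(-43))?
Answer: sqrt(14149) ≈ 118.95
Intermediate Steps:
sqrt(15611 + 34*(-43)) = sqrt(15611 - 1462) = sqrt(14149)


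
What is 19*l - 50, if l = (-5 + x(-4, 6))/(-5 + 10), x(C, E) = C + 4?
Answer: -69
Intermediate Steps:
x(C, E) = 4 + C
l = -1 (l = (-5 + (4 - 4))/(-5 + 10) = (-5 + 0)/5 = -5*⅕ = -1)
19*l - 50 = 19*(-1) - 50 = -19 - 50 = -69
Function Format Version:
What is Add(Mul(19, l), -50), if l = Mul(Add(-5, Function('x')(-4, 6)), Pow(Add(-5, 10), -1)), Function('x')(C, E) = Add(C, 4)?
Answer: -69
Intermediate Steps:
Function('x')(C, E) = Add(4, C)
l = -1 (l = Mul(Add(-5, Add(4, -4)), Pow(Add(-5, 10), -1)) = Mul(Add(-5, 0), Pow(5, -1)) = Mul(-5, Rational(1, 5)) = -1)
Add(Mul(19, l), -50) = Add(Mul(19, -1), -50) = Add(-19, -50) = -69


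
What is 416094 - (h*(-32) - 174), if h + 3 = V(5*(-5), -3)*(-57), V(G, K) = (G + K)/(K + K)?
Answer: 407660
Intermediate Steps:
V(G, K) = (G + K)/(2*K) (V(G, K) = (G + K)/((2*K)) = (G + K)*(1/(2*K)) = (G + K)/(2*K))
h = -269 (h = -3 + ((1/2)*(5*(-5) - 3)/(-3))*(-57) = -3 + ((1/2)*(-1/3)*(-25 - 3))*(-57) = -3 + ((1/2)*(-1/3)*(-28))*(-57) = -3 + (14/3)*(-57) = -3 - 266 = -269)
416094 - (h*(-32) - 174) = 416094 - (-269*(-32) - 174) = 416094 - (8608 - 174) = 416094 - 1*8434 = 416094 - 8434 = 407660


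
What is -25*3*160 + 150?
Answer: -11850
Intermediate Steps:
-25*3*160 + 150 = -75*160 + 150 = -12000 + 150 = -11850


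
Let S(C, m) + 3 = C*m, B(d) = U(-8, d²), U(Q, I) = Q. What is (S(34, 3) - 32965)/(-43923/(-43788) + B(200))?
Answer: 479712136/102127 ≈ 4697.2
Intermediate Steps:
B(d) = -8
S(C, m) = -3 + C*m
(S(34, 3) - 32965)/(-43923/(-43788) + B(200)) = ((-3 + 34*3) - 32965)/(-43923/(-43788) - 8) = ((-3 + 102) - 32965)/(-43923*(-1/43788) - 8) = (99 - 32965)/(14641/14596 - 8) = -32866/(-102127/14596) = -32866*(-14596/102127) = 479712136/102127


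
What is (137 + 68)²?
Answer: 42025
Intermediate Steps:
(137 + 68)² = 205² = 42025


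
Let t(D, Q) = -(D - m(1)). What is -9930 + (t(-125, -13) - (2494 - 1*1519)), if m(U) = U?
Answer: -10779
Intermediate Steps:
t(D, Q) = 1 - D (t(D, Q) = -(D - 1*1) = -(D - 1) = -(-1 + D) = 1 - D)
-9930 + (t(-125, -13) - (2494 - 1*1519)) = -9930 + ((1 - 1*(-125)) - (2494 - 1*1519)) = -9930 + ((1 + 125) - (2494 - 1519)) = -9930 + (126 - 1*975) = -9930 + (126 - 975) = -9930 - 849 = -10779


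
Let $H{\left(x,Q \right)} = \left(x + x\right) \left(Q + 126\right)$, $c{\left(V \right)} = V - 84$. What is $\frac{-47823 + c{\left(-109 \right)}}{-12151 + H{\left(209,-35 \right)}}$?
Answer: $- \frac{48016}{25887} \approx -1.8548$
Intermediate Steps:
$c{\left(V \right)} = -84 + V$
$H{\left(x,Q \right)} = 2 x \left(126 + Q\right)$
$\frac{-47823 + c{\left(-109 \right)}}{-12151 + H{\left(209,-35 \right)}} = \frac{-47823 - 193}{-12151 + 2 \cdot 209 \left(126 - 35\right)} = \frac{-47823 - 193}{-12151 + 2 \cdot 209 \cdot 91} = - \frac{48016}{-12151 + 38038} = - \frac{48016}{25887}$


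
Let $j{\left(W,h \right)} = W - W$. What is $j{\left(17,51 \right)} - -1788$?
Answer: $1788$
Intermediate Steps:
$j{\left(W,h \right)} = 0$
$j{\left(17,51 \right)} - -1788 = 0 - -1788 = 0 + 1788 = 1788$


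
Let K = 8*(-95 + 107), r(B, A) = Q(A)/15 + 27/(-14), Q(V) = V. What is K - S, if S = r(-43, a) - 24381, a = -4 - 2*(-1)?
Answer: 5140603/210 ≈ 24479.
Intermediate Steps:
a = -2 (a = -4 + 2 = -2)
r(B, A) = -27/14 + A/15 (r(B, A) = A/15 + 27/(-14) = A*(1/15) + 27*(-1/14) = A/15 - 27/14 = -27/14 + A/15)
K = 96 (K = 8*12 = 96)
S = -5120443/210 (S = (-27/14 + (1/15)*(-2)) - 24381 = (-27/14 - 2/15) - 24381 = -433/210 - 24381 = -5120443/210 ≈ -24383.)
K - S = 96 - 1*(-5120443/210) = 96 + 5120443/210 = 5140603/210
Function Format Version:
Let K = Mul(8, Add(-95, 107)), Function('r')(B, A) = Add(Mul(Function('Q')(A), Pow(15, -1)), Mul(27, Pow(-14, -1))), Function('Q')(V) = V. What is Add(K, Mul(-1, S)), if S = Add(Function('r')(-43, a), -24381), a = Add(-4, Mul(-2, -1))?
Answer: Rational(5140603, 210) ≈ 24479.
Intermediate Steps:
a = -2 (a = Add(-4, 2) = -2)
Function('r')(B, A) = Add(Rational(-27, 14), Mul(Rational(1, 15), A)) (Function('r')(B, A) = Add(Mul(A, Pow(15, -1)), Mul(27, Pow(-14, -1))) = Add(Mul(A, Rational(1, 15)), Mul(27, Rational(-1, 14))) = Add(Mul(Rational(1, 15), A), Rational(-27, 14)) = Add(Rational(-27, 14), Mul(Rational(1, 15), A)))
K = 96 (K = Mul(8, 12) = 96)
S = Rational(-5120443, 210) (S = Add(Add(Rational(-27, 14), Mul(Rational(1, 15), -2)), -24381) = Add(Add(Rational(-27, 14), Rational(-2, 15)), -24381) = Add(Rational(-433, 210), -24381) = Rational(-5120443, 210) ≈ -24383.)
Add(K, Mul(-1, S)) = Add(96, Mul(-1, Rational(-5120443, 210))) = Add(96, Rational(5120443, 210)) = Rational(5140603, 210)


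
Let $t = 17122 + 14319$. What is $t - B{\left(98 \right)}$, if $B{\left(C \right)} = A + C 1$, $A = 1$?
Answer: $31342$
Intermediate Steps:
$t = 31441$
$B{\left(C \right)} = 1 + C$ ($B{\left(C \right)} = 1 + C 1 = 1 + C$)
$t - B{\left(98 \right)} = 31441 - \left(1 + 98\right) = 31441 - 99 = 31342$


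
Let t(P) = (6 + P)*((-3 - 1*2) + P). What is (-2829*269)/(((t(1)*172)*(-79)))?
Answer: -761001/380464 ≈ -2.0002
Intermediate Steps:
t(P) = (-5 + P)*(6 + P) (t(P) = (6 + P)*((-3 - 2) + P) = (6 + P)*(-5 + P) = (-5 + P)*(6 + P))
(-2829*269)/(((t(1)*172)*(-79))) = (-2829*269)/((((-30 + 1 + 1²)*172)*(-79))) = -761001*(-1/(13588*(-30 + 1 + 1))) = -761001/(-28*172*(-79)) = -761001/((-4816*(-79))) = -761001/380464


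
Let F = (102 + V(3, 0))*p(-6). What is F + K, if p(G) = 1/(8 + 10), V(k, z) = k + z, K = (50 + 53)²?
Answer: 63689/6 ≈ 10615.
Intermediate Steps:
K = 10609 (K = 103² = 10609)
p(G) = 1/18
F = 35/6 (F = (102 + (3 + 0))*(1/18) = (102 + 3)*(1/18) = 105*(1/18) = 35/6 ≈ 5.8333)
F + K = 35/6 + 10609 = 63689/6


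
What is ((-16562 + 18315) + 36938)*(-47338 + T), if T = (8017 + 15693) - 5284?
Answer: -1118634192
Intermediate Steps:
T = 18426 (T = 23710 - 5284 = 18426)
((-16562 + 18315) + 36938)*(-47338 + T) = ((-16562 + 18315) + 36938)*(-47338 + 18426) = (1753 + 36938)*(-28912) = 38691*(-28912) = -1118634192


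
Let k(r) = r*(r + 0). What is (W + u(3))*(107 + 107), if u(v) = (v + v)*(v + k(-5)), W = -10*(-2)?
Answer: 40232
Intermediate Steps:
k(r) = r² (k(r) = r*r = r²)
W = 20
u(v) = 2*v*(25 + v) (u(v) = (v + v)*(v + (-5)²) = (2*v)*(v + 25) = (2*v)*(25 + v) = 2*v*(25 + v))
(W + u(3))*(107 + 107) = (20 + 2*3*(25 + 3))*(107 + 107) = (20 + 2*3*28)*214 = (20 + 168)*214 = 188*214 = 40232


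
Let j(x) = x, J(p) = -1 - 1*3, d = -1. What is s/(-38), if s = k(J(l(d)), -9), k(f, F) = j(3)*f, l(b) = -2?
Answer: 6/19 ≈ 0.31579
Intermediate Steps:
J(p) = -4 (J(p) = -1 - 3 = -4)
k(f, F) = 3*f
s = -12 (s = 3*(-4) = -12)
s/(-38) = -12/(-38) = -12*(-1/38) = 6/19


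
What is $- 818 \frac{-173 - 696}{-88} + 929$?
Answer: $- \frac{28595}{4} \approx -7148.8$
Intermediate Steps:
$- 818 \frac{-173 - 696}{-88} + 929 = - 818 \left(\left(-869\right) \left(- \frac{1}{88}\right)\right) + 929 = \left(-818\right) \frac{79}{8} + 929 = - \frac{32311}{4} + 929 = - \frac{28595}{4}$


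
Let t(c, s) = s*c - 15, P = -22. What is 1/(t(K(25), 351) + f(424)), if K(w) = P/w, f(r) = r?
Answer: 25/2503 ≈ 0.0099880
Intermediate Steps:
K(w) = -22/w
t(c, s) = -15 + c*s (t(c, s) = c*s - 15 = -15 + c*s)
1/(t(K(25), 351) + f(424)) = 1/((-15 - 22/25*351) + 424) = 1/((-15 - 7722/25) + 424) = 1/(-8097/25 + 424) = 1/(2503/25) = 25/2503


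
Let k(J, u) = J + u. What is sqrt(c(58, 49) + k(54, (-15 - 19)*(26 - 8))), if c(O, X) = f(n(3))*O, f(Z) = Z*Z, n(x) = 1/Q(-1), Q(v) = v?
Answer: 10*I*sqrt(5) ≈ 22.361*I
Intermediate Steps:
n(x) = -1 (n(x) = 1/(-1) = -1)
f(Z) = Z**2
c(O, X) = O (c(O, X) = (-1)**2*O = 1*O = O)
sqrt(c(58, 49) + k(54, (-15 - 19)*(26 - 8))) = sqrt(58 + (54 + (-15 - 19)*(26 - 8))) = sqrt(58 + (54 - 34*18)) = sqrt(58 + (54 - 612)) = sqrt(58 - 558) = sqrt(-500) = 10*I*sqrt(5)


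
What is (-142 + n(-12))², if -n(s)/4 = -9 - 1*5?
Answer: 7396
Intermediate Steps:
n(s) = 56 (n(s) = -4*(-9 - 1*5) = -4*(-9 - 5) = -4*(-14) = 56)
(-142 + n(-12))² = (-142 + 56)² = (-86)² = 7396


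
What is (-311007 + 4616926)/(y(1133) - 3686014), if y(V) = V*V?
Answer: -4305919/2402325 ≈ -1.7924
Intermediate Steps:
y(V) = V²
(-311007 + 4616926)/(y(1133) - 3686014) = (-311007 + 4616926)/(1133² - 3686014) = 4305919/(1283689 - 3686014) = 4305919/(-2402325) = 4305919*(-1/2402325) = -4305919/2402325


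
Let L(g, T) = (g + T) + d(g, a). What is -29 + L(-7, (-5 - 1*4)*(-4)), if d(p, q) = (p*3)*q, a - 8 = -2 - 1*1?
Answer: -105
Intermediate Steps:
a = 5 (a = 8 + (-2 - 1*1) = 8 + (-2 - 1) = 8 - 3 = 5)
d(p, q) = 3*p*q (d(p, q) = (3*p)*q = 3*p*q)
L(g, T) = T + 16*g (L(g, T) = (g + T) + 3*g*5 = (T + g) + 15*g = T + 16*g)
-29 + L(-7, (-5 - 1*4)*(-4)) = -29 + ((-5 - 1*4)*(-4) + 16*(-7)) = -29 + ((-5 - 4)*(-4) - 112) = -29 + (-9*(-4) - 112) = -29 + (36 - 112) = -29 - 76 = -105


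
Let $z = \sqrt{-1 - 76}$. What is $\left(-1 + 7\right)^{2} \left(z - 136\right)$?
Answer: $-4896 + 36 i \sqrt{77} \approx -4896.0 + 315.9 i$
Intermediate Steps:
$z = i \sqrt{77}$ ($z = \sqrt{-77} = i \sqrt{77} \approx 8.775 i$)
$\left(-1 + 7\right)^{2} \left(z - 136\right) = \left(-1 + 7\right)^{2} \left(i \sqrt{77} - 136\right) = 6^{2} \left(-136 + i \sqrt{77}\right) = 36 \left(-136 + i \sqrt{77}\right) = -4896 + 36 i \sqrt{77}$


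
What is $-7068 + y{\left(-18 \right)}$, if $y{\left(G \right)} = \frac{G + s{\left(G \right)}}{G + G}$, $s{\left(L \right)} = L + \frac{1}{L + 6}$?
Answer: $- \frac{3052943}{432} \approx -7067.0$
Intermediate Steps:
$s{\left(L \right)} = L + \frac{1}{6 + L}$
$y{\left(G \right)} = \frac{G + \frac{1 + G^{2} + 6 G}{6 + G}}{2 G}$ ($y{\left(G \right)} = \frac{G + \frac{1 + G^{2} + 6 G}{6 + G}}{G + G} = \frac{G + \frac{1 + G^{2} + 6 G}{6 + G}}{2 G}$)
$-7068 + y{\left(-18 \right)} = -7068 + \frac{\frac{1}{2} + \left(-18\right)^{2} + 6 \left(-18\right)}{\left(-18\right) \left(6 - 18\right)} = -7068 - \frac{\frac{1}{2} + 324 - 108}{18 \left(-12\right)} = -7068 - \left(- \frac{1}{216}\right) \frac{433}{2} = -7068 + \frac{433}{432} = - \frac{3052943}{432}$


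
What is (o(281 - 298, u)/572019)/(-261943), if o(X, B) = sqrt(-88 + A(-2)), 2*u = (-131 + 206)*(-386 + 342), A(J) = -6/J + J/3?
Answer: -I*sqrt(771)/449509118751 ≈ -6.1772e-11*I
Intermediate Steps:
A(J) = -6/J + J/3 (A(J) = -6/J + J*(1/3) = -6/J + J/3)
u = -1650 (u = ((-131 + 206)*(-386 + 342))/2 = (75*(-44))/2 = (1/2)*(-3300) = -1650)
o(X, B) = I*sqrt(771)/3 (o(X, B) = sqrt(-88 + (-6/(-2) + (1/3)*(-2))) = sqrt(-88 + (-6*(-1/2) - 2/3)) = sqrt(-88 + (3 - 2/3)) = sqrt(-88 + 7/3) = sqrt(-257/3) = I*sqrt(771)/3)
(o(281 - 298, u)/572019)/(-261943) = ((I*sqrt(771)/3)/572019)/(-261943) = ((I*sqrt(771)/3)*(1/572019))*(-1/261943) = (I*sqrt(771)/1716057)*(-1/261943) = -I*sqrt(771)/449509118751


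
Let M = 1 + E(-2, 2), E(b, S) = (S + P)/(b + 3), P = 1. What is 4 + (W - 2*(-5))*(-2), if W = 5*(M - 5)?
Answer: -6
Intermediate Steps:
E(b, S) = (1 + S)/(3 + b) (E(b, S) = (S + 1)/(b + 3) = (1 + S)/(3 + b))
M = 4 (M = 1 + (1 + 2)/(3 - 2) = 1 + 3/1 = 1 + 1*3 = 1 + 3 = 4)
W = -5 (W = 5*(4 - 5) = 5*(-1) = -5)
4 + (W - 2*(-5))*(-2) = 4 + (-5 - 2*(-5))*(-2) = 4 + (-5 + 10)*(-2) = 4 + 5*(-2) = 4 - 10 = -6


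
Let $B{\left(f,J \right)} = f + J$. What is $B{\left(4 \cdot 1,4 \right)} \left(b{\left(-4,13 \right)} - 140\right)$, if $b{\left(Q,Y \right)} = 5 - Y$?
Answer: $-1184$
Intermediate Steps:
$B{\left(f,J \right)} = J + f$
$B{\left(4 \cdot 1,4 \right)} \left(b{\left(-4,13 \right)} - 140\right) = \left(4 + 4 \cdot 1\right) \left(\left(5 - 13\right) - 140\right) = \left(4 + 4\right) \left(\left(5 - 13\right) - 140\right) = 8 \left(-8 - 140\right) = 8 \left(-148\right) = -1184$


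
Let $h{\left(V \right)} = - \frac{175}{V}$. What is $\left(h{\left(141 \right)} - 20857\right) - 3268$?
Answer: $- \frac{3401800}{141} \approx -24126.0$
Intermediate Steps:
$\left(h{\left(141 \right)} - 20857\right) - 3268 = \left(- \frac{175}{141} - 20857\right) - 3268 = - \frac{2941012}{141} - 3268 = - \frac{3401800}{141}$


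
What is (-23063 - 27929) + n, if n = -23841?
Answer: -74833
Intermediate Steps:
(-23063 - 27929) + n = (-23063 - 27929) - 23841 = -50992 - 23841 = -74833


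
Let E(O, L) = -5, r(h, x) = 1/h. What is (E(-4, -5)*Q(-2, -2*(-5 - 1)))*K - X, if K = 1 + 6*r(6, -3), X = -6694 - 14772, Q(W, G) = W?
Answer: 21486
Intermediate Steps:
X = -21466
K = 2 (K = 1 + 6/6 = 1 + 6*(⅙) = 1 + 1 = 2)
(E(-4, -5)*Q(-2, -2*(-5 - 1)))*K - X = -5*(-2)*2 - 1*(-21466) = 10*2 + 21466 = 20 + 21466 = 21486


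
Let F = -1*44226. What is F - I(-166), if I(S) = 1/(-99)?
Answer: -4378373/99 ≈ -44226.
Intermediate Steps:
I(S) = -1/99
F = -44226
F - I(-166) = -44226 - 1*(-1/99) = -44226 + 1/99 = -4378373/99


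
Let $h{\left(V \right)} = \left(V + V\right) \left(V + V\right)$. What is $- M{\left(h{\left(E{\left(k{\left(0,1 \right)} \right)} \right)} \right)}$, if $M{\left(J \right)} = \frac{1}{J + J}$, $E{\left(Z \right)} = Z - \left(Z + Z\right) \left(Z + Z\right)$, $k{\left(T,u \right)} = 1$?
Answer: $- \frac{1}{72} \approx -0.013889$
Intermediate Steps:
$E{\left(Z \right)} = Z - 4 Z^{2}$ ($E{\left(Z \right)} = Z - 2 Z 2 Z = Z - 4 Z^{2}$)
$h{\left(V \right)} = 4 V^{2}$ ($h{\left(V \right)} = 2 V 2 V = 4 V^{2}$)
$M{\left(J \right)} = \frac{1}{2 J}$
$- M{\left(h{\left(E{\left(k{\left(0,1 \right)} \right)} \right)} \right)} = - \frac{1}{2 \cdot 4 \left(1 \left(1 - 4\right)\right)^{2}} = - \frac{1}{2 \cdot 4 \left(1 \left(-3\right)\right)^{2}} = - \frac{1}{2 \cdot 4 \left(-3\right)^{2}} = - \frac{1}{2 \cdot 4 \cdot 9} = - \frac{1}{2 \cdot 36} = \left(-1\right) \frac{1}{72} = - \frac{1}{72}$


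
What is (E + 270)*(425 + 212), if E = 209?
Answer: 305123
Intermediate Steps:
(E + 270)*(425 + 212) = (209 + 270)*(425 + 212) = 479*637 = 305123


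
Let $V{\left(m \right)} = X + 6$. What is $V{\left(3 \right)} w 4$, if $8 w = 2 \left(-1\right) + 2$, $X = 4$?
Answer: $0$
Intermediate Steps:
$V{\left(m \right)} = 10$ ($V{\left(m \right)} = 4 + 6 = 10$)
$w = 0$ ($w = \frac{2 \left(-1\right) + 2}{8} = \frac{-2 + 2}{8} = \frac{1}{8} \cdot 0 = 0$)
$V{\left(3 \right)} w 4 = 10 \cdot 0 \cdot 4 = 0 \cdot 4 = 0$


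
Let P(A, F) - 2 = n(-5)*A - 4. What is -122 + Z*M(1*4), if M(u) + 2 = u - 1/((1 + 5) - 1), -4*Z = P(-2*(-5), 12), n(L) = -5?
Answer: -493/5 ≈ -98.600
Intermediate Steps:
P(A, F) = -2 - 5*A (P(A, F) = 2 + (-5*A - 4) = 2 + (-4 - 5*A) = -2 - 5*A)
Z = 13 (Z = -(-2 - (-10)*(-5))/4 = -(-2 - 5*10)/4 = -(-2 - 50)/4 = -¼*(-52) = 13)
M(u) = -11/5 + u (M(u) = -2 + (u - 1/((1 + 5) - 1)) = -2 + (u - 1/(6 - 1)) = -2 + (u - 1/5) = -2 + (u - 1*⅕) = -2 + (u - ⅕) = -2 + (-⅕ + u) = -11/5 + u)
-122 + Z*M(1*4) = -122 + 13*(-11/5 + 1*4) = -122 + 13*(-11/5 + 4) = -122 + 13*(9/5) = -122 + 117/5 = -493/5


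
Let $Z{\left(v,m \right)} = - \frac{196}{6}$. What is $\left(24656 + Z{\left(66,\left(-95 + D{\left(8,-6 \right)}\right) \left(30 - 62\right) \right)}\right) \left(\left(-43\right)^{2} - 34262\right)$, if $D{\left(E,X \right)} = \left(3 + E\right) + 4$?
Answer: $- \frac{2394348310}{3} \approx -7.9812 \cdot 10^{8}$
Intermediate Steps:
$D{\left(E,X \right)} = 7 + E$
$Z{\left(v,m \right)} = - \frac{98}{3}$ ($Z{\left(v,m \right)} = \left(-196\right) \frac{1}{6} = - \frac{98}{3}$)
$\left(24656 + Z{\left(66,\left(-95 + D{\left(8,-6 \right)}\right) \left(30 - 62\right) \right)}\right) \left(\left(-43\right)^{2} - 34262\right) = \left(24656 - \frac{98}{3}\right) \left(\left(-43\right)^{2} - 34262\right) = \frac{73870 \left(1849 - 34262\right)}{3} = \frac{73870}{3} \left(-32413\right) = - \frac{2394348310}{3}$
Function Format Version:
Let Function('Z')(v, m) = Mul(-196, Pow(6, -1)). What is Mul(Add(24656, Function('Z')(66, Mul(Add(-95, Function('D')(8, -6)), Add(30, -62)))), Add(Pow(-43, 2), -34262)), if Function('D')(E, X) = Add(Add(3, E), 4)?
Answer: Rational(-2394348310, 3) ≈ -7.9812e+8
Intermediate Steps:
Function('D')(E, X) = Add(7, E)
Function('Z')(v, m) = Rational(-98, 3) (Function('Z')(v, m) = Mul(-196, Rational(1, 6)) = Rational(-98, 3))
Mul(Add(24656, Function('Z')(66, Mul(Add(-95, Function('D')(8, -6)), Add(30, -62)))), Add(Pow(-43, 2), -34262)) = Mul(Add(24656, Rational(-98, 3)), Add(Pow(-43, 2), -34262)) = Mul(Rational(73870, 3), Add(1849, -34262)) = Mul(Rational(73870, 3), -32413) = Rational(-2394348310, 3)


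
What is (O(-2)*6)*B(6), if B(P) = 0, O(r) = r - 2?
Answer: 0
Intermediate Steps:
O(r) = -2 + r
(O(-2)*6)*B(6) = ((-2 - 2)*6)*0 = -4*6*0 = -24*0 = 0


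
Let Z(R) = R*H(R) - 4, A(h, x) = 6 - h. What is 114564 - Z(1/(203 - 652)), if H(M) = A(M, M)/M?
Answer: 51438337/449 ≈ 1.1456e+5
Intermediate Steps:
H(M) = (6 - M)/M
Z(R) = 2 - R (Z(R) = R*((6 - R)/R) - 4 = (6 - R) - 4 = 2 - R)
114564 - Z(1/(203 - 652)) = 114564 - (2 - 1/(203 - 652)) = 114564 - (2 - 1/(-449)) = 114564 - (2 - 1*(-1/449)) = 114564 - (2 + 1/449) = 114564 - 1*899/449 = 114564 - 899/449 = 51438337/449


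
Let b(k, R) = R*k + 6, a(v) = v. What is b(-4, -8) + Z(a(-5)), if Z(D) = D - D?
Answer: 38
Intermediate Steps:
Z(D) = 0
b(k, R) = 6 + R*k
b(-4, -8) + Z(a(-5)) = (6 - 8*(-4)) + 0 = (6 + 32) + 0 = 38 + 0 = 38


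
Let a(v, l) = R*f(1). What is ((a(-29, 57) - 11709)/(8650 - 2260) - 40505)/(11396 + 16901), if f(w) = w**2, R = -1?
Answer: -25883866/18081783 ≈ -1.4315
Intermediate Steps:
a(v, l) = -1 (a(v, l) = -1*1**2 = -1*1 = -1)
((a(-29, 57) - 11709)/(8650 - 2260) - 40505)/(11396 + 16901) = ((-1 - 11709)/(8650 - 2260) - 40505)/(11396 + 16901) = (-11710/6390 - 40505)/28297 = (-11710*1/6390 - 40505)*(1/28297) = (-1171/639 - 40505)*(1/28297) = -25883866/639*1/28297 = -25883866/18081783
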